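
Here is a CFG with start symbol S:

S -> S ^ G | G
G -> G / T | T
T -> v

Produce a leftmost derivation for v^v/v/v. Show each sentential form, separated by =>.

S => S^G   [S -> S ^ G]
S^G => G^G   [S -> G]
G^G => T^G   [G -> T]
T^G => v^G   [T -> v]
v^G => v^G/T   [G -> G / T]
v^G/T => v^G/T/T   [G -> G / T]
v^G/T/T => v^T/T/T   [G -> T]
v^T/T/T => v^v/T/T   [T -> v]
v^v/T/T => v^v/v/T   [T -> v]
v^v/v/T => v^v/v/v   [T -> v]

S => S^G => G^G => T^G => v^G => v^G/T => v^G/T/T => v^T/T/T => v^v/T/T => v^v/v/T => v^v/v/v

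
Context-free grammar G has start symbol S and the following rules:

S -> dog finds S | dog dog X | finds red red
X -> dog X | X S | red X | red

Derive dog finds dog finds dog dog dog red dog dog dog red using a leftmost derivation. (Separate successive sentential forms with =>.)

S => dog finds S => dog finds dog finds S => dog finds dog finds dog dog X => dog finds dog finds dog dog dog X => dog finds dog finds dog dog dog X S => dog finds dog finds dog dog dog red S => dog finds dog finds dog dog dog red dog dog X => dog finds dog finds dog dog dog red dog dog dog X => dog finds dog finds dog dog dog red dog dog dog red

S => dog finds S   [S -> dog finds S]
dog finds S => dog finds dog finds S   [S -> dog finds S]
dog finds dog finds S => dog finds dog finds dog dog X   [S -> dog dog X]
dog finds dog finds dog dog X => dog finds dog finds dog dog dog X   [X -> dog X]
dog finds dog finds dog dog dog X => dog finds dog finds dog dog dog X S   [X -> X S]
dog finds dog finds dog dog dog X S => dog finds dog finds dog dog dog red S   [X -> red]
dog finds dog finds dog dog dog red S => dog finds dog finds dog dog dog red dog dog X   [S -> dog dog X]
dog finds dog finds dog dog dog red dog dog X => dog finds dog finds dog dog dog red dog dog dog X   [X -> dog X]
dog finds dog finds dog dog dog red dog dog dog X => dog finds dog finds dog dog dog red dog dog dog red   [X -> red]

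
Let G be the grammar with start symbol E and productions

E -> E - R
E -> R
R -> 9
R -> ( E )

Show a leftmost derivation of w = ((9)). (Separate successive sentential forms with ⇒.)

E ⇒ R   [E -> R]
R ⇒ (E)   [R -> ( E )]
(E) ⇒ (R)   [E -> R]
(R) ⇒ ((E))   [R -> ( E )]
((E)) ⇒ ((R))   [E -> R]
((R)) ⇒ ((9))   [R -> 9]

E ⇒ R ⇒ (E) ⇒ (R) ⇒ ((E)) ⇒ ((R)) ⇒ ((9))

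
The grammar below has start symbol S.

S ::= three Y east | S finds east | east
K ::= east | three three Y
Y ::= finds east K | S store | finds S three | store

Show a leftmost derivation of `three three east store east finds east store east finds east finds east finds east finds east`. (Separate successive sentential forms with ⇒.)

S ⇒ S finds east ⇒ S finds east finds east ⇒ S finds east finds east finds east ⇒ S finds east finds east finds east finds east ⇒ three Y east finds east finds east finds east finds east ⇒ three S store east finds east finds east finds east finds east ⇒ three S finds east store east finds east finds east finds east finds east ⇒ three three Y east finds east store east finds east finds east finds east finds east ⇒ three three S store east finds east store east finds east finds east finds east finds east ⇒ three three east store east finds east store east finds east finds east finds east finds east

S ⇒ S finds east   [S ::= S finds east]
S finds east ⇒ S finds east finds east   [S ::= S finds east]
S finds east finds east ⇒ S finds east finds east finds east   [S ::= S finds east]
S finds east finds east finds east ⇒ S finds east finds east finds east finds east   [S ::= S finds east]
S finds east finds east finds east finds east ⇒ three Y east finds east finds east finds east finds east   [S ::= three Y east]
three Y east finds east finds east finds east finds east ⇒ three S store east finds east finds east finds east finds east   [Y ::= S store]
three S store east finds east finds east finds east finds east ⇒ three S finds east store east finds east finds east finds east finds east   [S ::= S finds east]
three S finds east store east finds east finds east finds east finds east ⇒ three three Y east finds east store east finds east finds east finds east finds east   [S ::= three Y east]
three three Y east finds east store east finds east finds east finds east finds east ⇒ three three S store east finds east store east finds east finds east finds east finds east   [Y ::= S store]
three three S store east finds east store east finds east finds east finds east finds east ⇒ three three east store east finds east store east finds east finds east finds east finds east   [S ::= east]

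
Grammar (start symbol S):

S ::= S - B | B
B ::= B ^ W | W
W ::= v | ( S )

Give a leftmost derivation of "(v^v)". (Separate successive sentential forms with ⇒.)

S ⇒ B ⇒ W ⇒ (S) ⇒ (B) ⇒ (B^W) ⇒ (W^W) ⇒ (v^W) ⇒ (v^v)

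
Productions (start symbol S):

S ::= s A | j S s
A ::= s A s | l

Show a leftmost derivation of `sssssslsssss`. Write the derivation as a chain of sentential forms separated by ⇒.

S ⇒ sA ⇒ ssAs ⇒ sssAss ⇒ ssssAsss ⇒ sssssAssss ⇒ ssssssAsssss ⇒ sssssslsssss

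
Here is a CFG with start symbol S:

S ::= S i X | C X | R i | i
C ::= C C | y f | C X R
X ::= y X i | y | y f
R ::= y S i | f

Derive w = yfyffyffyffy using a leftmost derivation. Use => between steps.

S => CX => CXRX => CXRXRX => CXRXRXRX => yfXRXRXRX => yfyfRXRXRX => yfyffXRXRX => yfyffyfRXRX => yfyffyffXRX => yfyffyffyfRX => yfyffyffyffX => yfyffyffyffy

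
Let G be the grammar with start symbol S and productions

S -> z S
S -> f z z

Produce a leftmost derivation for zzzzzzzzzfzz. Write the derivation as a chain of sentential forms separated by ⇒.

S⇒zS⇒zzS⇒zzzS⇒zzzzS⇒zzzzzS⇒zzzzzzS⇒zzzzzzzS⇒zzzzzzzzS⇒zzzzzzzzzS⇒zzzzzzzzzfzz

S ⇒ zS   [S -> z S]
zS ⇒ zzS   [S -> z S]
zzS ⇒ zzzS   [S -> z S]
zzzS ⇒ zzzzS   [S -> z S]
zzzzS ⇒ zzzzzS   [S -> z S]
zzzzzS ⇒ zzzzzzS   [S -> z S]
zzzzzzS ⇒ zzzzzzzS   [S -> z S]
zzzzzzzS ⇒ zzzzzzzzS   [S -> z S]
zzzzzzzzS ⇒ zzzzzzzzzS   [S -> z S]
zzzzzzzzzS ⇒ zzzzzzzzzfzz   [S -> f z z]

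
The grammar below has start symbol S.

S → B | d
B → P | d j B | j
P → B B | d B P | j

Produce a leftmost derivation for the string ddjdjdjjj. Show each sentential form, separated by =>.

S=>B=>P=>dBP=>ddjBP=>ddjdjBP=>ddjdjdjBP=>ddjdjdjjP=>ddjdjdjjj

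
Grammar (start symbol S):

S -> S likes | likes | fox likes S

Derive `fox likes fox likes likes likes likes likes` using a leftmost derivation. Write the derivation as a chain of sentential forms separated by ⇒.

S ⇒ fox likes S   [S -> fox likes S]
fox likes S ⇒ fox likes fox likes S   [S -> fox likes S]
fox likes fox likes S ⇒ fox likes fox likes S likes   [S -> S likes]
fox likes fox likes S likes ⇒ fox likes fox likes S likes likes   [S -> S likes]
fox likes fox likes S likes likes ⇒ fox likes fox likes S likes likes likes   [S -> S likes]
fox likes fox likes S likes likes likes ⇒ fox likes fox likes likes likes likes likes   [S -> likes]

S ⇒ fox likes S ⇒ fox likes fox likes S ⇒ fox likes fox likes S likes ⇒ fox likes fox likes S likes likes ⇒ fox likes fox likes S likes likes likes ⇒ fox likes fox likes likes likes likes likes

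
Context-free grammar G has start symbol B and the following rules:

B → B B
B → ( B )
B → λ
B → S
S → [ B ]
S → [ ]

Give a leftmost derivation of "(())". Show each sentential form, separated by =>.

B=>BB=>BBB=>BBBB=>(B)BBB=>((B))BBB=>(())BBB=>(())BB=>(())B=>(())

B => BB   [B → B B]
BB => BBB   [B → B B]
BBB => BBBB   [B → B B]
BBBB => (B)BBB   [B → ( B )]
(B)BBB => ((B))BBB   [B → ( B )]
((B))BBB => (())BBB   [B → λ]
(())BBB => (())BB   [B → λ]
(())BB => (())B   [B → λ]
(())B => (())   [B → λ]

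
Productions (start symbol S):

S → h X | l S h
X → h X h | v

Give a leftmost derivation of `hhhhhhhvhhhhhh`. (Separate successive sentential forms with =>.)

S => hX => hhXh => hhhXhh => hhhhXhhh => hhhhhXhhhh => hhhhhhXhhhhh => hhhhhhhXhhhhhh => hhhhhhhvhhhhhh

S => hX   [S → h X]
hX => hhXh   [X → h X h]
hhXh => hhhXhh   [X → h X h]
hhhXhh => hhhhXhhh   [X → h X h]
hhhhXhhh => hhhhhXhhhh   [X → h X h]
hhhhhXhhhh => hhhhhhXhhhhh   [X → h X h]
hhhhhhXhhhhh => hhhhhhhXhhhhhh   [X → h X h]
hhhhhhhXhhhhhh => hhhhhhhvhhhhhh   [X → v]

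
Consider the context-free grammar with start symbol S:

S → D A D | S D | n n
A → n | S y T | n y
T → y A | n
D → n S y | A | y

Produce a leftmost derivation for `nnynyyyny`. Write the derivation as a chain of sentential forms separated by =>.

S => DAD => nSyAD => nDADyAD => nAADyAD => nnyADyAD => nnynyDyAD => nnynyyyAD => nnynyyynD => nnynyyyny

S => DAD   [S → D A D]
DAD => nSyAD   [D → n S y]
nSyAD => nDADyAD   [S → D A D]
nDADyAD => nAADyAD   [D → A]
nAADyAD => nnyADyAD   [A → n y]
nnyADyAD => nnynyDyAD   [A → n y]
nnynyDyAD => nnynyyyAD   [D → y]
nnynyyyAD => nnynyyynD   [A → n]
nnynyyynD => nnynyyyny   [D → y]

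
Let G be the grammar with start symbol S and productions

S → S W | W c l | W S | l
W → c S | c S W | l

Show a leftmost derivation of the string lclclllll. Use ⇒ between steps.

S ⇒ WS ⇒ lS ⇒ lSW ⇒ lWSW ⇒ lcSWSW ⇒ lcSWWSW ⇒ lcWclWWSW ⇒ lclclWWSW ⇒ lclcllWSW ⇒ lclclllSW ⇒ lclcllllW ⇒ lclclllll

S ⇒ WS   [S → W S]
WS ⇒ lS   [W → l]
lS ⇒ lSW   [S → S W]
lSW ⇒ lWSW   [S → W S]
lWSW ⇒ lcSWSW   [W → c S W]
lcSWSW ⇒ lcSWWSW   [S → S W]
lcSWWSW ⇒ lcWclWWSW   [S → W c l]
lcWclWWSW ⇒ lclclWWSW   [W → l]
lclclWWSW ⇒ lclcllWSW   [W → l]
lclcllWSW ⇒ lclclllSW   [W → l]
lclclllSW ⇒ lclcllllW   [S → l]
lclcllllW ⇒ lclclllll   [W → l]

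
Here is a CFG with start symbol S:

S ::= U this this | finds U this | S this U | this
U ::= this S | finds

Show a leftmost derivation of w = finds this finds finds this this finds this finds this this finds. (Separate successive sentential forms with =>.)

S => S this U => finds U this this U => finds this S this this U => finds this S this U this this U => finds this S this U this U this this U => finds this finds U this this U this U this this U => finds this finds finds this this U this U this this U => finds this finds finds this this finds this U this this U => finds this finds finds this this finds this finds this this U => finds this finds finds this this finds this finds this this finds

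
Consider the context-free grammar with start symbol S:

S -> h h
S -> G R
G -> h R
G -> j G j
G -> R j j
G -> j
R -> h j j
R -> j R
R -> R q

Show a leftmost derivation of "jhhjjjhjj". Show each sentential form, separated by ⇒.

S⇒GR⇒jGjR⇒jhRjR⇒jhhjjjR⇒jhhjjjhjj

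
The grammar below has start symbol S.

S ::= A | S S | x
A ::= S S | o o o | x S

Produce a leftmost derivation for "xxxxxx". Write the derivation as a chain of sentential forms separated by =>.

S => A => SS => SSS => SSSS => ASSS => xSSSS => xxSSS => xxSSSS => xxxSSS => xxxxSS => xxxxxS => xxxxxx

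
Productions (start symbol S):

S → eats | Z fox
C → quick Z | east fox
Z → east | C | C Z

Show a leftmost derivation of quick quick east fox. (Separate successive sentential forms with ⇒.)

S ⇒ Z fox ⇒ C fox ⇒ quick Z fox ⇒ quick C fox ⇒ quick quick Z fox ⇒ quick quick east fox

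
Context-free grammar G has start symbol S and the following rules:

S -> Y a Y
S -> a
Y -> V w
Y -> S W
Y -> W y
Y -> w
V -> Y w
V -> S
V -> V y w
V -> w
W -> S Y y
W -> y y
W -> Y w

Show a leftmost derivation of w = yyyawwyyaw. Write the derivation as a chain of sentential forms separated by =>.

S => YaY => SWaY => YaYWaY => WyaYWaY => yyyaYWaY => yyyaVwWaY => yyyawwWaY => yyyawwyyaY => yyyawwyyaw

S => YaY   [S -> Y a Y]
YaY => SWaY   [Y -> S W]
SWaY => YaYWaY   [S -> Y a Y]
YaYWaY => WyaYWaY   [Y -> W y]
WyaYWaY => yyyaYWaY   [W -> y y]
yyyaYWaY => yyyaVwWaY   [Y -> V w]
yyyaVwWaY => yyyawwWaY   [V -> w]
yyyawwWaY => yyyawwyyaY   [W -> y y]
yyyawwyyaY => yyyawwyyaw   [Y -> w]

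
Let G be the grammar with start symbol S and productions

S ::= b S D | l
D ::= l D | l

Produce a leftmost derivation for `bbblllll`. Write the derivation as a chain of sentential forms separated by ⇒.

S ⇒ bSD ⇒ bbSDD ⇒ bbbSDDD ⇒ bbblDDD ⇒ bbbllDD ⇒ bbblllDD ⇒ bbbllllD ⇒ bbblllll

S ⇒ bSD   [S ::= b S D]
bSD ⇒ bbSDD   [S ::= b S D]
bbSDD ⇒ bbbSDDD   [S ::= b S D]
bbbSDDD ⇒ bbblDDD   [S ::= l]
bbblDDD ⇒ bbbllDD   [D ::= l]
bbbllDD ⇒ bbblllDD   [D ::= l D]
bbblllDD ⇒ bbbllllD   [D ::= l]
bbbllllD ⇒ bbblllll   [D ::= l]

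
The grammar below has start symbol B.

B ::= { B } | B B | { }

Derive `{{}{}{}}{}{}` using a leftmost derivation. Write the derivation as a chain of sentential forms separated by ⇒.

B⇒BB⇒BBB⇒{B}BB⇒{BB}BB⇒{BBB}BB⇒{{}BB}BB⇒{{}{}B}BB⇒{{}{}{}}BB⇒{{}{}{}}{}B⇒{{}{}{}}{}{}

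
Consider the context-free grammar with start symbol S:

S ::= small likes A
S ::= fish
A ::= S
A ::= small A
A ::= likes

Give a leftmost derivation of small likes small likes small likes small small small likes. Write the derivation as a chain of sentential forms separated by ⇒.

S ⇒ small likes A ⇒ small likes S ⇒ small likes small likes A ⇒ small likes small likes S ⇒ small likes small likes small likes A ⇒ small likes small likes small likes small A ⇒ small likes small likes small likes small small A ⇒ small likes small likes small likes small small small A ⇒ small likes small likes small likes small small small likes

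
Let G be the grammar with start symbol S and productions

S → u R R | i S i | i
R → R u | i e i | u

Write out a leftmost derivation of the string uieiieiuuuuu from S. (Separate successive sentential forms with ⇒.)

S ⇒ uRR   [S → u R R]
uRR ⇒ uieiR   [R → i e i]
uieiR ⇒ uieiRu   [R → R u]
uieiRu ⇒ uieiRuu   [R → R u]
uieiRuu ⇒ uieiRuuu   [R → R u]
uieiRuuu ⇒ uieiRuuuu   [R → R u]
uieiRuuuu ⇒ uieiRuuuuu   [R → R u]
uieiRuuuuu ⇒ uieiieiuuuuu   [R → i e i]

S ⇒ uRR ⇒ uieiR ⇒ uieiRu ⇒ uieiRuu ⇒ uieiRuuu ⇒ uieiRuuuu ⇒ uieiRuuuuu ⇒ uieiieiuuuuu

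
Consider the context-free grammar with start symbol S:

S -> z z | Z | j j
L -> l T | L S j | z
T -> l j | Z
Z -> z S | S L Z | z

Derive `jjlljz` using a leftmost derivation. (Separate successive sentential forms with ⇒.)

S ⇒ Z   [S -> Z]
Z ⇒ SLZ   [Z -> S L Z]
SLZ ⇒ jjLZ   [S -> j j]
jjLZ ⇒ jjlTZ   [L -> l T]
jjlTZ ⇒ jjlljZ   [T -> l j]
jjlljZ ⇒ jjlljz   [Z -> z]

S⇒Z⇒SLZ⇒jjLZ⇒jjlTZ⇒jjlljZ⇒jjlljz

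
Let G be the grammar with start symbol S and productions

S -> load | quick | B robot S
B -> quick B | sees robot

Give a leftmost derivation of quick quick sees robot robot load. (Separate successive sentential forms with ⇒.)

S ⇒ B robot S ⇒ quick B robot S ⇒ quick quick B robot S ⇒ quick quick sees robot robot S ⇒ quick quick sees robot robot load

S ⇒ B robot S   [S -> B robot S]
B robot S ⇒ quick B robot S   [B -> quick B]
quick B robot S ⇒ quick quick B robot S   [B -> quick B]
quick quick B robot S ⇒ quick quick sees robot robot S   [B -> sees robot]
quick quick sees robot robot S ⇒ quick quick sees robot robot load   [S -> load]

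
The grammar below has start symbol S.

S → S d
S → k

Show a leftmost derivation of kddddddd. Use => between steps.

S => Sd => Sdd => Sddd => Sdddd => Sddddd => Sdddddd => Sddddddd => kddddddd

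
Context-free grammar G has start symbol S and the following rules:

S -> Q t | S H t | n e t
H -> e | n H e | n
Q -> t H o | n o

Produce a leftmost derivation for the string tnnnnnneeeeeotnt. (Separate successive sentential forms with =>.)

S => SHt   [S -> S H t]
SHt => QtHt   [S -> Q t]
QtHt => tHotHt   [Q -> t H o]
tHotHt => tnHeotHt   [H -> n H e]
tnHeotHt => tnnHeeotHt   [H -> n H e]
tnnHeeotHt => tnnnHeeeotHt   [H -> n H e]
tnnnHeeeotHt => tnnnnHeeeeotHt   [H -> n H e]
tnnnnHeeeeotHt => tnnnnnHeeeeeotHt   [H -> n H e]
tnnnnnHeeeeeotHt => tnnnnnneeeeeotHt   [H -> n]
tnnnnnneeeeeotHt => tnnnnnneeeeeotnt   [H -> n]

S => SHt => QtHt => tHotHt => tnHeotHt => tnnHeeotHt => tnnnHeeeotHt => tnnnnHeeeeotHt => tnnnnnHeeeeeotHt => tnnnnnneeeeeotHt => tnnnnnneeeeeotnt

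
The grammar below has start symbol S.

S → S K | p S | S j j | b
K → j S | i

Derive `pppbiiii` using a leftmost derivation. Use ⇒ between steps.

S ⇒ SK   [S → S K]
SK ⇒ SKK   [S → S K]
SKK ⇒ pSKK   [S → p S]
pSKK ⇒ pSKKK   [S → S K]
pSKKK ⇒ ppSKKK   [S → p S]
ppSKKK ⇒ ppSKKKK   [S → S K]
ppSKKKK ⇒ pppSKKKK   [S → p S]
pppSKKKK ⇒ pppbKKKK   [S → b]
pppbKKKK ⇒ pppbiKKK   [K → i]
pppbiKKK ⇒ pppbiiKK   [K → i]
pppbiiKK ⇒ pppbiiiK   [K → i]
pppbiiiK ⇒ pppbiiii   [K → i]

S⇒SK⇒SKK⇒pSKK⇒pSKKK⇒ppSKKK⇒ppSKKKK⇒pppSKKKK⇒pppbKKKK⇒pppbiKKK⇒pppbiiKK⇒pppbiiiK⇒pppbiiii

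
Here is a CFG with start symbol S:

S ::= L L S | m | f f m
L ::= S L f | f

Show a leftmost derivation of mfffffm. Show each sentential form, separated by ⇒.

S ⇒ LLS   [S ::= L L S]
LLS ⇒ SLfLS   [L ::= S L f]
SLfLS ⇒ mLfLS   [S ::= m]
mLfLS ⇒ mffLS   [L ::= f]
mffLS ⇒ mfffS   [L ::= f]
mfffS ⇒ mfffffm   [S ::= f f m]

S ⇒ LLS ⇒ SLfLS ⇒ mLfLS ⇒ mffLS ⇒ mfffS ⇒ mfffffm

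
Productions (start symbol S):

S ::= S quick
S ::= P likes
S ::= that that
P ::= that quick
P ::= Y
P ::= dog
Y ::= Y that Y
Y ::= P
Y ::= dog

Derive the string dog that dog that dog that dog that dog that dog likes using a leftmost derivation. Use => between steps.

S => P likes   [S ::= P likes]
P likes => Y likes   [P ::= Y]
Y likes => Y that Y likes   [Y ::= Y that Y]
Y that Y likes => Y that Y that Y likes   [Y ::= Y that Y]
Y that Y that Y likes => Y that Y that Y that Y likes   [Y ::= Y that Y]
Y that Y that Y that Y likes => Y that Y that Y that Y that Y likes   [Y ::= Y that Y]
Y that Y that Y that Y that Y likes => P that Y that Y that Y that Y likes   [Y ::= P]
P that Y that Y that Y that Y likes => dog that Y that Y that Y that Y likes   [P ::= dog]
dog that Y that Y that Y that Y likes => dog that Y that Y that Y that Y that Y likes   [Y ::= Y that Y]
dog that Y that Y that Y that Y that Y likes => dog that dog that Y that Y that Y that Y likes   [Y ::= dog]
dog that dog that Y that Y that Y that Y likes => dog that dog that dog that Y that Y that Y likes   [Y ::= dog]
dog that dog that dog that Y that Y that Y likes => dog that dog that dog that dog that Y that Y likes   [Y ::= dog]
dog that dog that dog that dog that Y that Y likes => dog that dog that dog that dog that dog that Y likes   [Y ::= dog]
dog that dog that dog that dog that dog that Y likes => dog that dog that dog that dog that dog that dog likes   [Y ::= dog]

S => P likes => Y likes => Y that Y likes => Y that Y that Y likes => Y that Y that Y that Y likes => Y that Y that Y that Y that Y likes => P that Y that Y that Y that Y likes => dog that Y that Y that Y that Y likes => dog that Y that Y that Y that Y that Y likes => dog that dog that Y that Y that Y that Y likes => dog that dog that dog that Y that Y that Y likes => dog that dog that dog that dog that Y that Y likes => dog that dog that dog that dog that dog that Y likes => dog that dog that dog that dog that dog that dog likes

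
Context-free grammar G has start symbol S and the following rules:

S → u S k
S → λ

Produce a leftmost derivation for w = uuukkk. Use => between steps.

S => uSk => uuSkk => uuuSkkk => uuukkk

S => uSk   [S → u S k]
uSk => uuSkk   [S → u S k]
uuSkk => uuuSkkk   [S → u S k]
uuuSkkk => uuukkk   [S → λ]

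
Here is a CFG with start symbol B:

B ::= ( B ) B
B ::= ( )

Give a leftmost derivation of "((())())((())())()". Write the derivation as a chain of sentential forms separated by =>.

B => (B)B   [B ::= ( B ) B]
(B)B => ((B)B)B   [B ::= ( B ) B]
((B)B)B => ((())B)B   [B ::= ( )]
((())B)B => ((())())B   [B ::= ( )]
((())())B => ((())())(B)B   [B ::= ( B ) B]
((())())(B)B => ((())())((B)B)B   [B ::= ( B ) B]
((())())((B)B)B => ((())())((())B)B   [B ::= ( )]
((())())((())B)B => ((())())((())())B   [B ::= ( )]
((())())((())())B => ((())())((())())()   [B ::= ( )]

B => (B)B => ((B)B)B => ((())B)B => ((())())B => ((())())(B)B => ((())())((B)B)B => ((())())((())B)B => ((())())((())())B => ((())())((())())()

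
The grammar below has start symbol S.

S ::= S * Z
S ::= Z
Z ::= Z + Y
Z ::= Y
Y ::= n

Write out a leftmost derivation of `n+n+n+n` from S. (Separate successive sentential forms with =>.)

S => Z => Z+Y => Z+Y+Y => Z+Y+Y+Y => Y+Y+Y+Y => n+Y+Y+Y => n+n+Y+Y => n+n+n+Y => n+n+n+n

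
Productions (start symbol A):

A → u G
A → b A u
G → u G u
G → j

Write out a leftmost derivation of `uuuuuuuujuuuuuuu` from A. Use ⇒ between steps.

A ⇒ uG   [A → u G]
uG ⇒ uuGu   [G → u G u]
uuGu ⇒ uuuGuu   [G → u G u]
uuuGuu ⇒ uuuuGuuu   [G → u G u]
uuuuGuuu ⇒ uuuuuGuuuu   [G → u G u]
uuuuuGuuuu ⇒ uuuuuuGuuuuu   [G → u G u]
uuuuuuGuuuuu ⇒ uuuuuuuGuuuuuu   [G → u G u]
uuuuuuuGuuuuuu ⇒ uuuuuuuuGuuuuuuu   [G → u G u]
uuuuuuuuGuuuuuuu ⇒ uuuuuuuujuuuuuuu   [G → j]

A⇒uG⇒uuGu⇒uuuGuu⇒uuuuGuuu⇒uuuuuGuuuu⇒uuuuuuGuuuuu⇒uuuuuuuGuuuuuu⇒uuuuuuuuGuuuuuuu⇒uuuuuuuujuuuuuuu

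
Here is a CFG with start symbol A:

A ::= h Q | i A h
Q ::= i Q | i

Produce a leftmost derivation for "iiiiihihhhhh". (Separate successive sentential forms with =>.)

A => iAh   [A ::= i A h]
iAh => iiAhh   [A ::= i A h]
iiAhh => iiiAhhh   [A ::= i A h]
iiiAhhh => iiiiAhhhh   [A ::= i A h]
iiiiAhhhh => iiiiiAhhhhh   [A ::= i A h]
iiiiiAhhhhh => iiiiihQhhhhh   [A ::= h Q]
iiiiihQhhhhh => iiiiihihhhhh   [Q ::= i]

A => iAh => iiAhh => iiiAhhh => iiiiAhhhh => iiiiiAhhhhh => iiiiihQhhhhh => iiiiihihhhhh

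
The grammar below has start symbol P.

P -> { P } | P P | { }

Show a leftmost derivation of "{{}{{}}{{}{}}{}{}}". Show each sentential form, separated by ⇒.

P ⇒ {P} ⇒ {PP} ⇒ {PPP} ⇒ {{}PP} ⇒ {{}{P}P} ⇒ {{}{{}}P} ⇒ {{}{{}}PP} ⇒ {{}{{}}PPP} ⇒ {{}{{}}{P}PP} ⇒ {{}{{}}{PP}PP} ⇒ {{}{{}}{{}P}PP} ⇒ {{}{{}}{{}{}}PP} ⇒ {{}{{}}{{}{}}{}P} ⇒ {{}{{}}{{}{}}{}{}}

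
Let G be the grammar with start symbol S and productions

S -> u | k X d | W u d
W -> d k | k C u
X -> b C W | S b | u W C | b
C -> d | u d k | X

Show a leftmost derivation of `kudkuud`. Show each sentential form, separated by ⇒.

S ⇒ Wud   [S -> W u d]
Wud ⇒ kCuud   [W -> k C u]
kCuud ⇒ kudkuud   [C -> u d k]

S ⇒ Wud ⇒ kCuud ⇒ kudkuud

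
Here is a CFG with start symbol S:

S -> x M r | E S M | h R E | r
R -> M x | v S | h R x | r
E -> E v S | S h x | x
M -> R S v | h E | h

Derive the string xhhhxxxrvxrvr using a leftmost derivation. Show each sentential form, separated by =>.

S=>xMr=>xRSvr=>xMxSvr=>xRSvxSvr=>xhRxSvxSvr=>xhhRxxSvxSvr=>xhhMxxxSvxSvr=>xhhhxxxSvxSvr=>xhhhxxxrvxSvr=>xhhhxxxrvxrvr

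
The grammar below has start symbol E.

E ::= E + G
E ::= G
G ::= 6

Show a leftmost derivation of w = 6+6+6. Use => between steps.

E => E+G => E+G+G => G+G+G => 6+G+G => 6+6+G => 6+6+6

E => E+G   [E ::= E + G]
E+G => E+G+G   [E ::= E + G]
E+G+G => G+G+G   [E ::= G]
G+G+G => 6+G+G   [G ::= 6]
6+G+G => 6+6+G   [G ::= 6]
6+6+G => 6+6+6   [G ::= 6]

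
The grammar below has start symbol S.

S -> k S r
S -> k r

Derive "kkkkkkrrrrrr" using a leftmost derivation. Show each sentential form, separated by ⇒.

S ⇒ kSr ⇒ kkSrr ⇒ kkkSrrr ⇒ kkkkSrrrr ⇒ kkkkkSrrrrr ⇒ kkkkkkrrrrrr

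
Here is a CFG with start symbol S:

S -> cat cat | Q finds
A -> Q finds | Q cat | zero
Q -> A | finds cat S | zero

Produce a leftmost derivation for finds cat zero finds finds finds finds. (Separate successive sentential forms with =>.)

S => Q finds => A finds => Q finds finds => A finds finds => Q finds finds finds => finds cat S finds finds finds => finds cat Q finds finds finds finds => finds cat A finds finds finds finds => finds cat zero finds finds finds finds

S => Q finds   [S -> Q finds]
Q finds => A finds   [Q -> A]
A finds => Q finds finds   [A -> Q finds]
Q finds finds => A finds finds   [Q -> A]
A finds finds => Q finds finds finds   [A -> Q finds]
Q finds finds finds => finds cat S finds finds finds   [Q -> finds cat S]
finds cat S finds finds finds => finds cat Q finds finds finds finds   [S -> Q finds]
finds cat Q finds finds finds finds => finds cat A finds finds finds finds   [Q -> A]
finds cat A finds finds finds finds => finds cat zero finds finds finds finds   [A -> zero]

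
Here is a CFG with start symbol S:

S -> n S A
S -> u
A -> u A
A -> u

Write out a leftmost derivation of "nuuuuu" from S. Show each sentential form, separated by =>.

S => nSA => nuA => nuuA => nuuuA => nuuuuA => nuuuuu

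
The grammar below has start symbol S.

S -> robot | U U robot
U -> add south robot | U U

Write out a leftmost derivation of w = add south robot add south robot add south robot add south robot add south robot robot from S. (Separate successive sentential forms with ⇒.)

S ⇒ U U robot   [S -> U U robot]
U U robot ⇒ U U U robot   [U -> U U]
U U U robot ⇒ U U U U robot   [U -> U U]
U U U U robot ⇒ U U U U U robot   [U -> U U]
U U U U U robot ⇒ add south robot U U U U robot   [U -> add south robot]
add south robot U U U U robot ⇒ add south robot add south robot U U U robot   [U -> add south robot]
add south robot add south robot U U U robot ⇒ add south robot add south robot add south robot U U robot   [U -> add south robot]
add south robot add south robot add south robot U U robot ⇒ add south robot add south robot add south robot add south robot U robot   [U -> add south robot]
add south robot add south robot add south robot add south robot U robot ⇒ add south robot add south robot add south robot add south robot add south robot robot   [U -> add south robot]

S ⇒ U U robot ⇒ U U U robot ⇒ U U U U robot ⇒ U U U U U robot ⇒ add south robot U U U U robot ⇒ add south robot add south robot U U U robot ⇒ add south robot add south robot add south robot U U robot ⇒ add south robot add south robot add south robot add south robot U robot ⇒ add south robot add south robot add south robot add south robot add south robot robot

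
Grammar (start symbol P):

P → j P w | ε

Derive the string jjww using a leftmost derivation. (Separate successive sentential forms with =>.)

P => jPw => jjPww => jjww

P => jPw   [P → j P w]
jPw => jjPww   [P → j P w]
jjPww => jjww   [P → ε]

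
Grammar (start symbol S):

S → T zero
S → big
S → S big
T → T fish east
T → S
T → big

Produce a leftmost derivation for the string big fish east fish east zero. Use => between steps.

S => T zero   [S → T zero]
T zero => T fish east zero   [T → T fish east]
T fish east zero => T fish east fish east zero   [T → T fish east]
T fish east fish east zero => big fish east fish east zero   [T → big]

S => T zero => T fish east zero => T fish east fish east zero => big fish east fish east zero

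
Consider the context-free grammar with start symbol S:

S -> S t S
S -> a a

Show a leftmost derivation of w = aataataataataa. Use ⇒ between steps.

S ⇒ StS ⇒ aatS ⇒ aatStS ⇒ aatStStS ⇒ aatStStStS ⇒ aataatStStS ⇒ aataataatStS ⇒ aataataataatS ⇒ aataataataataa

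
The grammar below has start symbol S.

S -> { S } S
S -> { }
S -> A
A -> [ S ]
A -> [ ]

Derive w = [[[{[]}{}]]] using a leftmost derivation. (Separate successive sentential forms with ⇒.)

S⇒A⇒[S]⇒[A]⇒[[S]]⇒[[A]]⇒[[[S]]]⇒[[[{S}S]]]⇒[[[{A}S]]]⇒[[[{[]}S]]]⇒[[[{[]}{}]]]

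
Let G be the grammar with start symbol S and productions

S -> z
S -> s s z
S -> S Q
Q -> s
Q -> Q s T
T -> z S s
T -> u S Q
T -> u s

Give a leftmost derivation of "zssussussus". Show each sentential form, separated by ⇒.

S⇒SQ⇒zQ⇒zQsT⇒zQsTsT⇒zQsTsTsT⇒zssTsTsT⇒zssussTsT⇒zssussussT⇒zssussussus

S ⇒ SQ   [S -> S Q]
SQ ⇒ zQ   [S -> z]
zQ ⇒ zQsT   [Q -> Q s T]
zQsT ⇒ zQsTsT   [Q -> Q s T]
zQsTsT ⇒ zQsTsTsT   [Q -> Q s T]
zQsTsTsT ⇒ zssTsTsT   [Q -> s]
zssTsTsT ⇒ zssussTsT   [T -> u s]
zssussTsT ⇒ zssussussT   [T -> u s]
zssussussT ⇒ zssussussus   [T -> u s]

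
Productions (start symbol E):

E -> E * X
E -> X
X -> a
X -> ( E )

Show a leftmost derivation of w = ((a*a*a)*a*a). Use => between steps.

E=>X=>(E)=>(E*X)=>(E*X*X)=>(X*X*X)=>((E)*X*X)=>((E*X)*X*X)=>((E*X*X)*X*X)=>((X*X*X)*X*X)=>((a*X*X)*X*X)=>((a*a*X)*X*X)=>((a*a*a)*X*X)=>((a*a*a)*a*X)=>((a*a*a)*a*a)

E => X   [E -> X]
X => (E)   [X -> ( E )]
(E) => (E*X)   [E -> E * X]
(E*X) => (E*X*X)   [E -> E * X]
(E*X*X) => (X*X*X)   [E -> X]
(X*X*X) => ((E)*X*X)   [X -> ( E )]
((E)*X*X) => ((E*X)*X*X)   [E -> E * X]
((E*X)*X*X) => ((E*X*X)*X*X)   [E -> E * X]
((E*X*X)*X*X) => ((X*X*X)*X*X)   [E -> X]
((X*X*X)*X*X) => ((a*X*X)*X*X)   [X -> a]
((a*X*X)*X*X) => ((a*a*X)*X*X)   [X -> a]
((a*a*X)*X*X) => ((a*a*a)*X*X)   [X -> a]
((a*a*a)*X*X) => ((a*a*a)*a*X)   [X -> a]
((a*a*a)*a*X) => ((a*a*a)*a*a)   [X -> a]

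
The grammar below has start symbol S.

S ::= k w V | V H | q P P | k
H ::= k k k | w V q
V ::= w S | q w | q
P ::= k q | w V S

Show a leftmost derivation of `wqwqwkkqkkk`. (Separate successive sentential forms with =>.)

S => VH   [S ::= V H]
VH => wSH   [V ::= w S]
wSH => wqPPH   [S ::= q P P]
wqPPH => wqwVSPH   [P ::= w V S]
wqwVSPH => wqwqwSPH   [V ::= q w]
wqwqwSPH => wqwqwkPH   [S ::= k]
wqwqwkPH => wqwqwkkqH   [P ::= k q]
wqwqwkkqH => wqwqwkkqkkk   [H ::= k k k]

S => VH => wSH => wqPPH => wqwVSPH => wqwqwSPH => wqwqwkPH => wqwqwkkqH => wqwqwkkqkkk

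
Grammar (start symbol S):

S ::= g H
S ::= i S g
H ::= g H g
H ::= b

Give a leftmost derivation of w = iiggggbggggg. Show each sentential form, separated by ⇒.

S⇒iSg⇒iiSgg⇒iigHgg⇒iiggHggg⇒iigggHgggg⇒iiggggHggggg⇒iiggggbggggg

S ⇒ iSg   [S ::= i S g]
iSg ⇒ iiSgg   [S ::= i S g]
iiSgg ⇒ iigHgg   [S ::= g H]
iigHgg ⇒ iiggHggg   [H ::= g H g]
iiggHggg ⇒ iigggHgggg   [H ::= g H g]
iigggHgggg ⇒ iiggggHggggg   [H ::= g H g]
iiggggHggggg ⇒ iiggggbggggg   [H ::= b]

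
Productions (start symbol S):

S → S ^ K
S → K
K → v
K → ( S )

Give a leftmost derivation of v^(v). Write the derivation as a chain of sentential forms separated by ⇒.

S ⇒ S^K ⇒ K^K ⇒ v^K ⇒ v^(S) ⇒ v^(K) ⇒ v^(v)

S ⇒ S^K   [S → S ^ K]
S^K ⇒ K^K   [S → K]
K^K ⇒ v^K   [K → v]
v^K ⇒ v^(S)   [K → ( S )]
v^(S) ⇒ v^(K)   [S → K]
v^(K) ⇒ v^(v)   [K → v]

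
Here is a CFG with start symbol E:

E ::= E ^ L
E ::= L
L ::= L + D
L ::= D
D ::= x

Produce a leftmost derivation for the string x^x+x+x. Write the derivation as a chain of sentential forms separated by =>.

E => E^L   [E ::= E ^ L]
E^L => L^L   [E ::= L]
L^L => D^L   [L ::= D]
D^L => x^L   [D ::= x]
x^L => x^L+D   [L ::= L + D]
x^L+D => x^L+D+D   [L ::= L + D]
x^L+D+D => x^D+D+D   [L ::= D]
x^D+D+D => x^x+D+D   [D ::= x]
x^x+D+D => x^x+x+D   [D ::= x]
x^x+x+D => x^x+x+x   [D ::= x]

E => E^L => L^L => D^L => x^L => x^L+D => x^L+D+D => x^D+D+D => x^x+D+D => x^x+x+D => x^x+x+x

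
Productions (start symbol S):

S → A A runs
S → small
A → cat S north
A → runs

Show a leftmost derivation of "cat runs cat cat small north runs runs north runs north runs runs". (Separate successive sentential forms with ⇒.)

S ⇒ A A runs ⇒ cat S north A runs ⇒ cat A A runs north A runs ⇒ cat runs A runs north A runs ⇒ cat runs cat S north runs north A runs ⇒ cat runs cat A A runs north runs north A runs ⇒ cat runs cat cat S north A runs north runs north A runs ⇒ cat runs cat cat small north A runs north runs north A runs ⇒ cat runs cat cat small north runs runs north runs north A runs ⇒ cat runs cat cat small north runs runs north runs north runs runs

S ⇒ A A runs   [S → A A runs]
A A runs ⇒ cat S north A runs   [A → cat S north]
cat S north A runs ⇒ cat A A runs north A runs   [S → A A runs]
cat A A runs north A runs ⇒ cat runs A runs north A runs   [A → runs]
cat runs A runs north A runs ⇒ cat runs cat S north runs north A runs   [A → cat S north]
cat runs cat S north runs north A runs ⇒ cat runs cat A A runs north runs north A runs   [S → A A runs]
cat runs cat A A runs north runs north A runs ⇒ cat runs cat cat S north A runs north runs north A runs   [A → cat S north]
cat runs cat cat S north A runs north runs north A runs ⇒ cat runs cat cat small north A runs north runs north A runs   [S → small]
cat runs cat cat small north A runs north runs north A runs ⇒ cat runs cat cat small north runs runs north runs north A runs   [A → runs]
cat runs cat cat small north runs runs north runs north A runs ⇒ cat runs cat cat small north runs runs north runs north runs runs   [A → runs]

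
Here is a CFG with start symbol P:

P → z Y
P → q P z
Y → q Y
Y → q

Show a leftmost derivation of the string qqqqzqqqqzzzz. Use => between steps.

P => qPz => qqPzz => qqqPzzz => qqqqPzzzz => qqqqzYzzzz => qqqqzqYzzzz => qqqqzqqYzzzz => qqqqzqqqYzzzz => qqqqzqqqqzzzz

P => qPz   [P → q P z]
qPz => qqPzz   [P → q P z]
qqPzz => qqqPzzz   [P → q P z]
qqqPzzz => qqqqPzzzz   [P → q P z]
qqqqPzzzz => qqqqzYzzzz   [P → z Y]
qqqqzYzzzz => qqqqzqYzzzz   [Y → q Y]
qqqqzqYzzzz => qqqqzqqYzzzz   [Y → q Y]
qqqqzqqYzzzz => qqqqzqqqYzzzz   [Y → q Y]
qqqqzqqqYzzzz => qqqqzqqqqzzzz   [Y → q]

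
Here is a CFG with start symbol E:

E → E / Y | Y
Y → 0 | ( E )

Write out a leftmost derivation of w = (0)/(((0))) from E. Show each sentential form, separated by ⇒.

E⇒E/Y⇒Y/Y⇒(E)/Y⇒(Y)/Y⇒(0)/Y⇒(0)/(E)⇒(0)/(Y)⇒(0)/((E))⇒(0)/((Y))⇒(0)/(((E)))⇒(0)/(((Y)))⇒(0)/(((0)))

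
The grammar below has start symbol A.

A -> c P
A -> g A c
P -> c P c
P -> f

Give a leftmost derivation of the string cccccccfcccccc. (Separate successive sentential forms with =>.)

A => cP   [A -> c P]
cP => ccPc   [P -> c P c]
ccPc => cccPcc   [P -> c P c]
cccPcc => ccccPccc   [P -> c P c]
ccccPccc => cccccPcccc   [P -> c P c]
cccccPcccc => ccccccPccccc   [P -> c P c]
ccccccPccccc => cccccccPcccccc   [P -> c P c]
cccccccPcccccc => cccccccfcccccc   [P -> f]

A => cP => ccPc => cccPcc => ccccPccc => cccccPcccc => ccccccPccccc => cccccccPcccccc => cccccccfcccccc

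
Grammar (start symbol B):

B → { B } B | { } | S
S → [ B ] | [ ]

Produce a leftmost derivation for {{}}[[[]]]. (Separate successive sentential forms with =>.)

B=>{B}B=>{{}}B=>{{}}S=>{{}}[B]=>{{}}[S]=>{{}}[[B]]=>{{}}[[S]]=>{{}}[[[]]]

B => {B}B   [B → { B } B]
{B}B => {{}}B   [B → { }]
{{}}B => {{}}S   [B → S]
{{}}S => {{}}[B]   [S → [ B ]]
{{}}[B] => {{}}[S]   [B → S]
{{}}[S] => {{}}[[B]]   [S → [ B ]]
{{}}[[B]] => {{}}[[S]]   [B → S]
{{}}[[S]] => {{}}[[[]]]   [S → [ ]]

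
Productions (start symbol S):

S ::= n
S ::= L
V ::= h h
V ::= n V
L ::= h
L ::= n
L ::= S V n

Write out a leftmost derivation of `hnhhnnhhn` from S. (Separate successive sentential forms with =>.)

S => L => SVn => LVn => SVnVn => LVnVn => hVnVn => hnVnVn => hnhhnVn => hnhhnnVn => hnhhnnhhn

S => L   [S ::= L]
L => SVn   [L ::= S V n]
SVn => LVn   [S ::= L]
LVn => SVnVn   [L ::= S V n]
SVnVn => LVnVn   [S ::= L]
LVnVn => hVnVn   [L ::= h]
hVnVn => hnVnVn   [V ::= n V]
hnVnVn => hnhhnVn   [V ::= h h]
hnhhnVn => hnhhnnVn   [V ::= n V]
hnhhnnVn => hnhhnnhhn   [V ::= h h]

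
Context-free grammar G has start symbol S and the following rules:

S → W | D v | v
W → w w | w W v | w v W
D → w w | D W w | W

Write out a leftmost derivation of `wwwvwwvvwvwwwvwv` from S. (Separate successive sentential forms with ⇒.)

S⇒Dv⇒DWwv⇒WWwv⇒wWvWwv⇒wwWvvWwv⇒wwwvWvvWwv⇒wwwvwwvvWwv⇒wwwvwwvvwvWwv⇒wwwvwwvvwvwWvwv⇒wwwvwwvvwvwwwvwv

S ⇒ Dv   [S → D v]
Dv ⇒ DWwv   [D → D W w]
DWwv ⇒ WWwv   [D → W]
WWwv ⇒ wWvWwv   [W → w W v]
wWvWwv ⇒ wwWvvWwv   [W → w W v]
wwWvvWwv ⇒ wwwvWvvWwv   [W → w v W]
wwwvWvvWwv ⇒ wwwvwwvvWwv   [W → w w]
wwwvwwvvWwv ⇒ wwwvwwvvwvWwv   [W → w v W]
wwwvwwvvwvWwv ⇒ wwwvwwvvwvwWvwv   [W → w W v]
wwwvwwvvwvwWvwv ⇒ wwwvwwvvwvwwwvwv   [W → w w]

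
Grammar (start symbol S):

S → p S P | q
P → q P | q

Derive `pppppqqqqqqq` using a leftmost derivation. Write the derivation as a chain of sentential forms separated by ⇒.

S⇒pSP⇒ppSPP⇒pppSPPP⇒ppppSPPPP⇒pppppSPPPPP⇒pppppqPPPPP⇒pppppqqPPPPP⇒pppppqqqPPPP⇒pppppqqqqPPP⇒pppppqqqqqPP⇒pppppqqqqqqP⇒pppppqqqqqqq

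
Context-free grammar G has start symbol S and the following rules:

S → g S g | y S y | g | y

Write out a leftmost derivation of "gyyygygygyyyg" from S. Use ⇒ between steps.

S ⇒ gSg ⇒ gySyg ⇒ gyySyyg ⇒ gyyySyyyg ⇒ gyyygSgyyyg ⇒ gyyygySygyyyg ⇒ gyyygygygyyyg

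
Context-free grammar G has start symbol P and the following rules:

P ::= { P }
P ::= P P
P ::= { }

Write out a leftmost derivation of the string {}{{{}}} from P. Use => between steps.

P => PP => {}P => {}{P} => {}{{P}} => {}{{{}}}

P => PP   [P ::= P P]
PP => {}P   [P ::= { }]
{}P => {}{P}   [P ::= { P }]
{}{P} => {}{{P}}   [P ::= { P }]
{}{{P}} => {}{{{}}}   [P ::= { }]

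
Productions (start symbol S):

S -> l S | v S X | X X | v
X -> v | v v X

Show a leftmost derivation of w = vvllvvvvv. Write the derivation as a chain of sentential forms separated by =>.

S => vSX => vvSXX => vvlSXX => vvllSXX => vvllvSXXX => vvllvvXXX => vvllvvvXX => vvllvvvvX => vvllvvvvv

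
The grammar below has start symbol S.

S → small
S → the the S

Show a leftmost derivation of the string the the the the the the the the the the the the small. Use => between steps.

S => the the S => the the the the S => the the the the the the S => the the the the the the the the S => the the the the the the the the the the S => the the the the the the the the the the the the S => the the the the the the the the the the the the small

S => the the S   [S → the the S]
the the S => the the the the S   [S → the the S]
the the the the S => the the the the the the S   [S → the the S]
the the the the the the S => the the the the the the the the S   [S → the the S]
the the the the the the the the S => the the the the the the the the the the S   [S → the the S]
the the the the the the the the the the S => the the the the the the the the the the the the S   [S → the the S]
the the the the the the the the the the the the S => the the the the the the the the the the the the small   [S → small]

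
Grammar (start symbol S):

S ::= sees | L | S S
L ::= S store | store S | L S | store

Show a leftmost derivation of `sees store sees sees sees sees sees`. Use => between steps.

S => S S => sees S => sees S S => sees S S S => sees S S S S => sees S S S S S => sees L S S S S => sees L S S S S S => sees store S S S S S => sees store sees S S S S => sees store sees sees S S S => sees store sees sees sees S S => sees store sees sees sees sees S => sees store sees sees sees sees sees

S => S S   [S ::= S S]
S S => sees S   [S ::= sees]
sees S => sees S S   [S ::= S S]
sees S S => sees S S S   [S ::= S S]
sees S S S => sees S S S S   [S ::= S S]
sees S S S S => sees S S S S S   [S ::= S S]
sees S S S S S => sees L S S S S   [S ::= L]
sees L S S S S => sees L S S S S S   [L ::= L S]
sees L S S S S S => sees store S S S S S   [L ::= store]
sees store S S S S S => sees store sees S S S S   [S ::= sees]
sees store sees S S S S => sees store sees sees S S S   [S ::= sees]
sees store sees sees S S S => sees store sees sees sees S S   [S ::= sees]
sees store sees sees sees S S => sees store sees sees sees sees S   [S ::= sees]
sees store sees sees sees sees S => sees store sees sees sees sees sees   [S ::= sees]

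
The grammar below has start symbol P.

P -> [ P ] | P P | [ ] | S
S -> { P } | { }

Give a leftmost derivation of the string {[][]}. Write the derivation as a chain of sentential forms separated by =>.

P => S => {P} => {PP} => {[]P} => {[][]}

P => S   [P -> S]
S => {P}   [S -> { P }]
{P} => {PP}   [P -> P P]
{PP} => {[]P}   [P -> [ ]]
{[]P} => {[][]}   [P -> [ ]]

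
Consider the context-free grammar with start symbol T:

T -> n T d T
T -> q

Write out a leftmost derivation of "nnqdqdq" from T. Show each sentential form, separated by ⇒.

T ⇒ nTdT ⇒ nnTdTdT ⇒ nnqdTdT ⇒ nnqdqdT ⇒ nnqdqdq

T ⇒ nTdT   [T -> n T d T]
nTdT ⇒ nnTdTdT   [T -> n T d T]
nnTdTdT ⇒ nnqdTdT   [T -> q]
nnqdTdT ⇒ nnqdqdT   [T -> q]
nnqdqdT ⇒ nnqdqdq   [T -> q]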